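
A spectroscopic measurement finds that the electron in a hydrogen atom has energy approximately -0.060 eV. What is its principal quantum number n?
n = 15

The exact energy levels follow E_n = -13.6057 eV / n².

The measured value (-0.060 eV) is reported to only 2 significant figures, so we must test candidate n values and see which one matches to that precision.

Candidate energies:
  n = 13:  E = -13.6057/13² = -0.08051 eV
  n = 14:  E = -13.6057/14² = -0.06942 eV
  n = 15:  E = -13.6057/15² = -0.06047 eV  ← matches
  n = 16:  E = -13.6057/16² = -0.05315 eV
  n = 17:  E = -13.6057/17² = -0.04708 eV

Checking against the measurement of -0.060 eV (2 sig figs), only n = 15 agrees:
E_15 = -0.06047 eV, which rounds to -0.060 eV ✓

Therefore n = 15.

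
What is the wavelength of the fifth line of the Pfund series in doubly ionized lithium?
337.5056 nm

The lines of a series are numbered from the longest wavelength (smallest ΔE) outward; the fifth line is the transition from n = n_f + 5 to n_f.
The Pfund series has all transitions ending at n_f = 5.

For Li²⁺ (Z = 3), the fifth line (ε-line) is the jump from n = 10 to n = 5:
E_10 = -13.6057 × 3² / 10² = -1.22451300 eV
E_5 = -13.6057 × 3² / 5² = -4.89805200 eV
ΔE = E_10 - E_5 = 3.67353900 eV

λ = hc/E = 1239.84 eV·nm / 3.67353900 eV
λ = 337.5056 nm

This is the ε-line of the Pfund series in Li²⁺.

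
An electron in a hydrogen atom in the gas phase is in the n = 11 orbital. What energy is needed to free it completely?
0.1124 eV

The ionization energy is the energy needed to remove the electron completely (n → ∞).

For hydrogen, E_n = -13.6057 eV / n².

At n = 11: E_11 = -13.6057 / 11² = -0.1124438 eV
At n = ∞: E_∞ = 0 eV

Ionization energy = E_∞ - E_11 = 0 - (-0.1124438) = 0.1124438 eV
Ionization energy ≈ 0.1124 eV

This is also called the binding energy of the electron in state n = 11.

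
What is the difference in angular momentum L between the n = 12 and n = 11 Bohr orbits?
1.055e-34 J·s (or 1ℏ)

In the Bohr model, L_n = nℏ where ℏ = 1.05457e-34 J·s.

L_12 = 12ℏ = 1.26548e-33 J·s
L_11 = 11ℏ = 1.16003e-33 J·s

ΔL = L_12 - L_11 = (12 - 11)ℏ = 1ℏ
ΔL = 1 × 1.05457e-34 J·s = 1.055e-34 J·s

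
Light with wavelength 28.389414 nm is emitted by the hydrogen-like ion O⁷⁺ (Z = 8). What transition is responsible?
n = 9 → n = 4

First, find the photon energy from the wavelength (hc = 1239.84 eV·nm):
E = hc/λ = 1239.84 eV·nm / 28.389414 nm = 43.672617 eV

The energy levels of O⁷⁺ satisfy E_n = -13.6057 × 8² / n² eV, so an emission n_i → n_f releases
ΔE = 13.6057 × 8² × (1/n_f² − 1/n_i²) eV.

Setting ΔE equal to the photon energy:
1/n_f² − 1/n_i² = 43.672617 / (13.6057 × 8²) = 0.050154321

Since 1/n_i² must be positive, we need 1/n_f² > 0.050154321, i.e. n_f ≤ 4. For each allowed n_f, solve n_i = (1/n_f² − 0.050154321)^(−1/2) and check whether it is a whole number:
  n_f = 1: 1/n_i² = 1.000000000 − 0.050154321 = 0.949845679 → n_i = 1.026  (not an integer) ✗
  n_f = 2: 1/n_i² = 0.250000000 − 0.050154321 = 0.199845679 → n_i = 2.237  (not an integer) ✗
  n_f = 3: 1/n_i² = 0.111111111 − 0.050154321 = 0.060956790 → n_i = 4.050  (not an integer) ✗
  n_f = 4: 1/n_i² = 0.062500000 − 0.050154321 = 0.012345679 → n_i = 9.000  → integer, n_i = 9 ✓

Only n_f = 4 gives an integer upper level, n_i = 9.

The transition is from n = 9 to n = 4 (emission).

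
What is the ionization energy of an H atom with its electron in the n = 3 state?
1.51 eV

The ionization energy is the energy needed to remove the electron completely (n → ∞).

For hydrogen, E_n = -13.6057 eV / n².

At n = 3: E_3 = -13.6057 / 3² = -1.51174 eV
At n = ∞: E_∞ = 0 eV

Ionization energy = E_∞ - E_3 = 0 - (-1.51174) = 1.51174 eV
Ionization energy ≈ 1.51 eV

This is also called the binding energy of the electron in state n = 3.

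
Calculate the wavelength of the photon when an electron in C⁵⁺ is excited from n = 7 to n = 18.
146.134 nm

First, find the transition energy using E_n = -13.6057 Z² / n² eV:
E_7 = -13.6057 × 6² / 7² = -9.9960245 eV
E_18 = -13.6057 × 6² / 18² = -1.5117444 eV

Photon energy: |ΔE| = |E_18 - E_7| = 8.4842801 eV

Convert to wavelength using E = hc/λ with hc = 1239.84 eV·nm:
λ = hc/E = 1239.84 eV·nm / 8.4842801 eV
λ = 146.134 nm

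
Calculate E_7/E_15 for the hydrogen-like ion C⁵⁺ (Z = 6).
4.592

Using E_n = -13.6057 Z² / n² eV with Z = 6:

E_7 = -13.6057 × 6² / 7² = -489.8052 / 49 = -9.996024490 eV
E_15 = -13.6057 × 6² / 15² = -489.8052 / 225 = -2.176912000 eV

The ratio is:
E_7/E_15 = (-9.996024490) / (-2.176912000)
E_7/E_15 = (-489.8052/49) / (-489.8052/225)
E_7/E_15 = 225/49
E_7/E_15 = 4.592
(Note: the Z² factors cancel in the ratio.)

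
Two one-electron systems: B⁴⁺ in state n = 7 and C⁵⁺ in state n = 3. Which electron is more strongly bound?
C⁵⁺ at n = 3 (E = -54.423 eV)

Using E_n = -13.6057 Z² / n² eV:

B⁴⁺ (Z = 5) at n = 7:
E = -13.6057 × 5² / 7² = -13.6057 × 25 / 49 = -6.941684 eV

C⁵⁺ (Z = 6) at n = 3:
E = -13.6057 × 6² / 3² = -13.6057 × 36 / 9 = -54.422800 eV

Since -54.422800 eV < -6.941684 eV,
C⁵⁺ at n = 3 is more tightly bound (requires more energy to ionize).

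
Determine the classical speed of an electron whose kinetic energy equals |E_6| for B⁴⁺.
1.823e+06 m/s (or 0.61% of c)

The binding energy at n = 6 for B⁴⁺ is:
E_6 = -13.6057 × 5²/6² = -9.448403 eV
|E_6| = 9.448403 eV

Convert to Joules:
KE = 9.448403 eV × (1.602177 × 10⁻¹⁹ J/eV) = 1.51380e-18 J

Using KE = ½mv²:
v = √(2·KE/m_e)
v = √(2 × 1.51380e-18 J / 9.10938 × 10⁻³¹ kg)
v = 1.823e+06 m/s

This is approximately 0.61% the speed of light.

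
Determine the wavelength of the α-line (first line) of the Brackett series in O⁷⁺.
63.282 nm

The longest wavelength corresponds to the smallest energy transition in the series.
The Brackett series has all transitions ending at n_f = 4.

For O⁷⁺ (Z = 8), the first line (α-line) is the jump from n = 5 to n = 4:
E_5 = -13.6057 × 8² / 5² = -34.83059 eV
E_4 = -13.6057 × 8² / 4² = -54.42280 eV
ΔE = E_5 - E_4 = 19.59221 eV

λ = hc/E = 1239.84 eV·nm / 19.59221 eV
λ = 63.282 nm

This is the α-line of the Brackett series in O⁷⁺.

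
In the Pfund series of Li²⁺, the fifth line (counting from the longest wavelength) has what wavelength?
337.50560 nm

The lines of a series are numbered from the longest wavelength (smallest ΔE) outward; the fifth line is the transition from n = n_f + 5 to n_f.
The Pfund series has all transitions ending at n_f = 5.

For Li²⁺ (Z = 3), the fifth line (ε-line) is the jump from n = 10 to n = 5:
E_10 = -13.6057 × 3² / 10² = -1.224513000 eV
E_5 = -13.6057 × 3² / 5² = -4.898052000 eV
ΔE = E_10 - E_5 = 3.673539000 eV

λ = hc/E = 1239.84 eV·nm / 3.673539000 eV
λ = 337.50560 nm

This is the ε-line of the Pfund series in Li²⁺.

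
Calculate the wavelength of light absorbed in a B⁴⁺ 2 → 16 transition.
14.81 nm

First, find the transition energy using E_n = -13.6057 Z² / n² eV:
E_2 = -13.6057 × 5² / 2² = -85.0356 eV
E_16 = -13.6057 × 5² / 16² = -1.3287 eV

Photon energy: |ΔE| = |E_16 - E_2| = 83.7069 eV

Convert to wavelength using E = hc/λ with hc = 1239.84 eV·nm:
λ = hc/E = 1239.84 eV·nm / 83.7069 eV
λ = 14.81 nm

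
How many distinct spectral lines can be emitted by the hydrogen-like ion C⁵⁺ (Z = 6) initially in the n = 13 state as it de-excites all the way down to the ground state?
78

The electron can occupy levels n = 1, 2, ..., 13 during de-excitation — that is m = 13 - 1 + 1 = 13 distinct levels.

The number of distinct spectral lines equals the number of ways to choose 2 of these m levels (each pair gives one possible emission transition):

Number of lines = m(m-1)/2 = 13×12/2 = 78

These correspond to all possible transitions between the 13 levels:
13 → 12, 13 → 11, 13 → 10, 13 → 9, 13 → 8, 13 → 7, 13 → 6, 13 → 5...

Each transition produces a photon with a unique energy (and thus wavelength). This count does not depend on Z.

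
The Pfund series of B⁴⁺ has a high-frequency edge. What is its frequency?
3.290e+15 Hz

The series limit corresponds to the transition from n = ∞ to n = 5.
This is the highest energy (shortest wavelength) transition in the Pfund series.

E_∞ = 0 eV
E_5 = -13.6057 × 5² / 5² = -13.605700 eV

Energy at series limit:
ΔE = E_∞ - E_5 = 0 - (-13.605700) = 13.605700 eV
E = 13.605700 eV × (1.602177 × 10⁻¹⁹ J/eV) = 2.17987e-18 J
f = E/h = 2.17987e-18 J / (6.62607 × 10⁻³⁴ J·s) = 3.290e+15 Hz

This energy equals the ionization energy from the n = 5 state of B⁴⁺.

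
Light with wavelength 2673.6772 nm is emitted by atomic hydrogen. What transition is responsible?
n = 13 → n = 5

First, find the photon energy from the wavelength (hc = 1239.84 eV·nm):
E = hc/λ = 1239.84 eV·nm / 2673.6772 nm = 0.46372090 eV

The energy levels of hydrogen satisfy E_n = -13.6057 / n² eV, so an emission n_i → n_f releases
ΔE = 13.6057 × (1/n_f² − 1/n_i²) eV.

Setting ΔE equal to the photon energy:
1/n_f² − 1/n_i² = 0.46372090 / 13.6057 = 0.034082840

Since 1/n_i² must be positive, we need 1/n_f² > 0.034082840, i.e. n_f ≤ 5. For each allowed n_f, solve n_i = (1/n_f² − 0.034082840)^(−1/2) and check whether it is a whole number:
  n_f = 1: 1/n_i² = 1.000000000 − 0.034082840 = 0.965917160 → n_i = 1.017  (not an integer) ✗
  n_f = 2: 1/n_i² = 0.250000000 − 0.034082840 = 0.215917160 → n_i = 2.152  (not an integer) ✗
  n_f = 3: 1/n_i² = 0.111111111 − 0.034082840 = 0.077028271 → n_i = 3.603  (not an integer) ✗
  n_f = 4: 1/n_i² = 0.062500000 − 0.034082840 = 0.028417160 → n_i = 5.932  (not an integer) ✗
  n_f = 5: 1/n_i² = 0.040000000 − 0.034082840 = 0.005917160 → n_i = 13.000  → integer, n_i = 13 ✓

Only n_f = 5 gives an integer upper level, n_i = 13.

The transition is from n = 13 to n = 5 (emission).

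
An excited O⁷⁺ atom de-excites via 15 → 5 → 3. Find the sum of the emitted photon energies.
92.882 eV

The energy levels of O⁷⁺ are E_n = -13.6057 × 8² / n² eV.

First transition (15 → 5):
ΔE₁ = |E_5 - E_15|
ΔE₁ = |-34.830592000 - (-3.870065778)| = 30.960526 eV

Second transition (5 → 3):
ΔE₂ = |E_3 - E_5|
ΔE₂ = |-96.751644444 - (-34.830592000)| = 61.921052 eV

Total energy released:
E_total = ΔE₁ + ΔE₂ = 30.960526 + 61.921052 = 92.882 eV

Note: This equals the direct transition 15 → 3: 92.882 eV ✓
Energy is conserved regardless of the path taken.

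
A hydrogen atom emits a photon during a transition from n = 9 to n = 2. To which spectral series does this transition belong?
Balmer series

The spectral series in hydrogen are named based on the final (lower) energy level:
- Lyman series: n_final = 1 (ultraviolet)
- Balmer series: n_final = 2 (visible/near-UV)
- Paschen series: n_final = 3 (infrared)
- Brackett series: n_final = 4 (infrared)
- Pfund series: n_final = 5 (far infrared)

Since this transition ends at n = 2, it belongs to the Balmer series.

For reference, this 9 → 2 line has photon energy
ΔE = 13.6057 eV × (1/2² - 1/9²) = 3.2334533951 eV,
corresponding to wavelength λ = hc/ΔE = 1239.84 eV·nm / 3.2334533951 eV = 383.441432 nm in the visible/near-UV region.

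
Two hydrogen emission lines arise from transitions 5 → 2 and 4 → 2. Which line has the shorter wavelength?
5 → 2

Calculate the energy for each transition:

Transition 5 → 2:
ΔE₁ = |E_2 - E_5| = |-13.6057/2² - (-13.6057/5²)|
ΔE₁ = |-3.4014250000 - (-0.5442280000)| = 2.8571970 eV

Transition 4 → 2:
ΔE₂ = |E_2 - E_4| = |-13.6057/2² - (-13.6057/4²)|
ΔE₂ = |-3.4014250000 - (-0.8503562500)| = 2.5510688 eV

Since 2.8571970 eV > 2.5510688 eV, the transition 5 → 2 emits the more energetic photon.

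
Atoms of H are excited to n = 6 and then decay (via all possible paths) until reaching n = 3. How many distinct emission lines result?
6

The electron can occupy levels n = 3, 4, ..., 6 during de-excitation — that is m = 6 - 3 + 1 = 4 distinct levels.

The number of distinct spectral lines equals the number of ways to choose 2 of these m levels (each pair gives one possible emission transition):

Number of lines = m(m-1)/2 = 4×3/2 = 6

These correspond to all possible transitions between the 4 levels:
6 → 5, 6 → 4, 6 → 3, 5 → 4, 5 → 3, 4 → 3

Each transition produces a photon with a unique energy (and thus wavelength). This count does not depend on Z.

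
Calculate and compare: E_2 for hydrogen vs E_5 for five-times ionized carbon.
C⁵⁺ at n = 5 (E = -19.59221 eV)

Using E_n = -13.6057 Z² / n² eV:

H (Z = 1) at n = 2:
E = -13.6057 × 1² / 2² = -13.6057 × 1 / 4 = -3.40142500 eV

C⁵⁺ (Z = 6) at n = 5:
E = -13.6057 × 6² / 5² = -13.6057 × 36 / 25 = -19.59220800 eV

Since -19.59220800 eV < -3.40142500 eV,
C⁵⁺ at n = 5 is more tightly bound (requires more energy to ionize).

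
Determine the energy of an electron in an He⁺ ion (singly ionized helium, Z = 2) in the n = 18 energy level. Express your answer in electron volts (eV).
-0.168 eV

The energy levels of a hydrogen-like atom are given by:
E_n = -13.6057 Z² / n² eV  (with Z = 2 for He⁺)

For n = 18:
E_18 = -13.6057 × 2² / 18²
E_18 = -13.6057 × 4 / 324
E_18 = -0.168 eV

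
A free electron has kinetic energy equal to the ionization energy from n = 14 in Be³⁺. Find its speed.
6.251e+05 m/s (or 0.21% of c)

The binding energy at n = 14 for Be³⁺ is:
E_14 = -13.6057 × 4²/14² = -1.110669 eV
|E_14| = 1.110669 eV

Convert to Joules:
KE = 1.110669 eV × (1.602177 × 10⁻¹⁹ J/eV) = 1.77949e-19 J

Using KE = ½mv²:
v = √(2·KE/m_e)
v = √(2 × 1.77949e-19 J / 9.10938 × 10⁻³¹ kg)
v = 6.251e+05 m/s

This is approximately 0.21% the speed of light.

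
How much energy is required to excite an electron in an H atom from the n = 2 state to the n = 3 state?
1.88968 eV

The energy levels of a hydrogen-like atom are E_n = -13.6057 eV / n².

Energy at n = 2: E_2 = -13.6057 / 2² = -3.40142500 eV
Energy at n = 3: E_3 = -13.6057 / 3² = -1.51174444 eV

The excitation energy is the difference:
ΔE = E_3 - E_2
ΔE = -1.51174444 - (-3.40142500)
ΔE = 1.88968 eV

Since this is positive, energy must be absorbed (photon absorption).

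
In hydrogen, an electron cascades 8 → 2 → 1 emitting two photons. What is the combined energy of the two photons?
13.393 eV

The energy levels of hydrogen are E_n = -13.6057 / n² eV.

First transition (8 → 2):
ΔE₁ = |E_2 - E_8|
ΔE₁ = |-3.401425000 - (-0.212589063)| = 3.188836 eV

Second transition (2 → 1):
ΔE₂ = |E_1 - E_2|
ΔE₂ = |-13.605700000 - (-3.401425000)| = 10.204275 eV

Total energy released:
E_total = ΔE₁ + ΔE₂ = 3.188836 + 10.204275 = 13.393 eV

Note: This equals the direct transition 8 → 1: 13.393 eV ✓
Energy is conserved regardless of the path taken.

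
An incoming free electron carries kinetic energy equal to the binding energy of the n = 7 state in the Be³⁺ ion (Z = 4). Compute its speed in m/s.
1.25e+06 m/s (or 0.42% of c)

The binding energy at n = 7 for Be³⁺ is:
E_7 = -13.6057 × 4²/7² = -4.44268 eV
|E_7| = 4.44268 eV

Convert to Joules:
KE = 4.44268 eV × (1.602177 × 10⁻¹⁹ J/eV) = 7.1180e-19 J

Using KE = ½mv²:
v = √(2·KE/m_e)
v = √(2 × 7.1180e-19 J / 9.10938 × 10⁻³¹ kg)
v = 1.25e+06 m/s

This is approximately 0.42% the speed of light.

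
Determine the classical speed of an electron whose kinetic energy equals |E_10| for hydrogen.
2.1877e+05 m/s (or 0.0730% of c)

The binding energy at n = 10 for hydrogen is:
E_10 = -13.6057/10² = -0.13605700 eV
|E_10| = 0.13605700 eV

Convert to Joules:
KE = 0.13605700 eV × (1.602177 × 10⁻¹⁹ J/eV) = 2.179874e-20 J

Using KE = ½mv²:
v = √(2·KE/m_e)
v = √(2 × 2.179874e-20 J / 9.10938 × 10⁻³¹ kg)
v = 2.1877e+05 m/s

This is approximately 0.0730% the speed of light.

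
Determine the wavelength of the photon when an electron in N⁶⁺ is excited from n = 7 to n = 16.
112.6975 nm

First, find the transition energy using E_n = -13.6057 Z² / n² eV:
E_7 = -13.6057 × 7² / 7² = -13.6057000 eV
E_16 = -13.6057 × 7² / 16² = -2.6042160 eV

Photon energy: |ΔE| = |E_16 - E_7| = 11.0014840 eV

Convert to wavelength using E = hc/λ with hc = 1239.84 eV·nm:
λ = hc/E = 1239.84 eV·nm / 11.0014840 eV
λ = 112.6975 nm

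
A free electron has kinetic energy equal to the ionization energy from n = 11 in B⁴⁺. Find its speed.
9.94e+05 m/s (or 0.3317% of c)

The binding energy at n = 11 for B⁴⁺ is:
E_11 = -13.6057 × 5²/11² = -2.811095 eV
|E_11| = 2.811095 eV

Convert to Joules:
KE = 2.811095 eV × (1.602177 × 10⁻¹⁹ J/eV) = 4.5039e-19 J

Using KE = ½mv²:
v = √(2·KE/m_e)
v = √(2 × 4.5039e-19 J / 9.10938 × 10⁻³¹ kg)
v = 9.94e+05 m/s

This is approximately 0.3317% the speed of light.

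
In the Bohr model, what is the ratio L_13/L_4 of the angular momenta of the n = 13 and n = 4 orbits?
3.250000

In the Bohr model, L_n = nℏ, so the ratio is purely the ratio of quantum numbers:

L_13/L_4 = 13ℏ / 4ℏ = 13/4 = 3.250000

The angular momentum scales linearly with n.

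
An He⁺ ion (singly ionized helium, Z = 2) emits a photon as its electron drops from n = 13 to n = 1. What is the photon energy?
54.101 eV

The energy levels are E_n = -13.6057 Z² eV / n².

Energy at n = 13: E_13 = -13.6057 × 2² / 13² = -0.322028 eV
Energy at n = 1: E_1 = -13.6057 × 2² / 1² = -54.422800 eV

For emission (electron falling to lower state), the photon energy is:
E_photon = E_13 - E_1 = |-0.322028 - (-54.422800)|
E_photon = 54.101 eV

This energy is carried away by the emitted photon.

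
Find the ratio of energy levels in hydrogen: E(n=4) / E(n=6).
2.2500

Using E_n = -13.6057 Z² / n² eV with Z = 1:

E_4 = -13.6057 / 4² = -13.6057 / 16 = -0.8503562500 eV
E_6 = -13.6057 / 6² = -13.6057 / 36 = -0.3779361111 eV

The ratio is:
E_4/E_6 = (-0.8503562500) / (-0.3779361111)
E_4/E_6 = (-13.6057/16) / (-13.6057/36)
E_4/E_6 = 36/16
E_4/E_6 = 2.2500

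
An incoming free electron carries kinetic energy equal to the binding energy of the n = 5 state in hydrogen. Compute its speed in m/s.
4.3754e+05 m/s (or 0.145947% of c)

The binding energy at n = 5 for hydrogen is:
E_5 = -13.6057/5² = -0.54422800 eV
|E_5| = 0.54422800 eV

Convert to Joules:
KE = 0.54422800 eV × (1.602177 × 10⁻¹⁹ J/eV) = 8.719496e-20 J

Using KE = ½mv²:
v = √(2·KE/m_e)
v = √(2 × 8.719496e-20 J / 9.10938 × 10⁻³¹ kg)
v = 4.3754e+05 m/s

This is approximately 0.145947% the speed of light.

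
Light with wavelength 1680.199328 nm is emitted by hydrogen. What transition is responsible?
n = 11 → n = 4

First, find the photon energy from the wavelength (hc = 1239.84 eV·nm):
E = hc/λ = 1239.84 eV·nm / 1680.199328 nm = 0.73791245 eV

The energy levels of hydrogen satisfy E_n = -13.6057 / n² eV, so an emission n_i → n_f releases
ΔE = 13.6057 × (1/n_f² − 1/n_i²) eV.

Setting ΔE equal to the photon energy:
1/n_f² − 1/n_i² = 0.73791245 / 13.6057 = 0.054235537

Since 1/n_i² must be positive, we need 1/n_f² > 0.054235537, i.e. n_f ≤ 4. For each allowed n_f, solve n_i = (1/n_f² − 0.054235537)^(−1/2) and check whether it is a whole number:
  n_f = 1: 1/n_i² = 1.000000000 − 0.054235537 = 0.945764463 → n_i = 1.028  (not an integer) ✗
  n_f = 2: 1/n_i² = 0.250000000 − 0.054235537 = 0.195764463 → n_i = 2.260  (not an integer) ✗
  n_f = 3: 1/n_i² = 0.111111111 − 0.054235537 = 0.056875574 → n_i = 4.193  (not an integer) ✗
  n_f = 4: 1/n_i² = 0.062500000 − 0.054235537 = 0.008264463 → n_i = 11.000  → integer, n_i = 11 ✓

Only n_f = 4 gives an integer upper level, n_i = 11.

The transition is from n = 11 to n = 4 (emission).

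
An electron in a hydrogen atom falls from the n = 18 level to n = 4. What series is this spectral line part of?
Brackett series

The spectral series in hydrogen are named based on the final (lower) energy level:
- Lyman series: n_final = 1 (ultraviolet)
- Balmer series: n_final = 2 (visible/near-UV)
- Paschen series: n_final = 3 (infrared)
- Brackett series: n_final = 4 (infrared)
- Pfund series: n_final = 5 (far infrared)

Since this transition ends at n = 4, it belongs to the Brackett series.

For reference, this 18 → 4 line has photon energy
ΔE = 13.6057 eV × (1/4² - 1/18²) = 0.80836334877 eV,
corresponding to wavelength λ = hc/ΔE = 1239.84 eV·nm / 0.80836334877 eV = 1533.76573 nm in the infrared region.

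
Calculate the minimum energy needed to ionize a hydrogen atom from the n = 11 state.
0.1124 eV

The ionization energy is the energy needed to remove the electron completely (n → ∞).

For hydrogen, E_n = -13.6057 eV / n².

At n = 11: E_11 = -13.6057 / 11² = -0.1124438 eV
At n = ∞: E_∞ = 0 eV

Ionization energy = E_∞ - E_11 = 0 - (-0.1124438) = 0.1124438 eV
Ionization energy ≈ 0.1124 eV

This is also called the binding energy of the electron in state n = 11.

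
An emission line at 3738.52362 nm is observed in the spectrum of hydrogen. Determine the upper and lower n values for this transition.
n = 8 → n = 5

First, find the photon energy from the wavelength (hc = 1239.84 eV·nm):
E = hc/λ = 1239.84 eV·nm / 3738.52362 nm = 0.33163894 eV

The energy levels of hydrogen satisfy E_n = -13.6057 / n² eV, so an emission n_i → n_f releases
ΔE = 13.6057 × (1/n_f² − 1/n_i²) eV.

Setting ΔE equal to the photon energy:
1/n_f² − 1/n_i² = 0.33163894 / 13.6057 = 0.024375000

Since 1/n_i² must be positive, we need 1/n_f² > 0.024375000, i.e. n_f ≤ 6. For each allowed n_f, solve n_i = (1/n_f² − 0.024375000)^(−1/2) and check whether it is a whole number:
  n_f = 1: 1/n_i² = 1.000000000 − 0.024375000 = 0.975625000 → n_i = 1.012  (not an integer) ✗
  n_f = 2: 1/n_i² = 0.250000000 − 0.024375000 = 0.225625000 → n_i = 2.105  (not an integer) ✗
  n_f = 3: 1/n_i² = 0.111111111 − 0.024375000 = 0.086736111 → n_i = 3.395  (not an integer) ✗
  n_f = 4: 1/n_i² = 0.062500000 − 0.024375000 = 0.038125000 → n_i = 5.121  (not an integer) ✗
  n_f = 5: 1/n_i² = 0.040000000 − 0.024375000 = 0.015625000 → n_i = 8.000  → integer, n_i = 8 ✓
  n_f = 6: 1/n_i² = 0.027777778 − 0.024375000 = 0.003402778 → n_i = 17.143  (not an integer) ✗

Only n_f = 5 gives an integer upper level, n_i = 8.

The transition is from n = 8 to n = 5 (emission).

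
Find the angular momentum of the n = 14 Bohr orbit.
1.48e-33 J·s (or 14ℏ)

In the Bohr model, angular momentum is quantized:
L = nℏ

where ℏ = h/(2π) = 1.0546e-34 J·s

For n = 14:
L = 14 × 1.0546e-34 J·s
L = 1.48e-33 J·s

This can also be written as L = 14ℏ.
The angular momentum is an integer multiple of the reduced Planck constant.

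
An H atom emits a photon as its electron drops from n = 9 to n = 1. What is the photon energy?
13.438 eV

The energy levels are E_n = -13.6057 eV / n².

Energy at n = 9: E_9 = -13.6057 / 9² = -0.167972 eV
Energy at n = 1: E_1 = -13.6057 / 1² = -13.605700 eV

For emission (electron falling to lower state), the photon energy is:
E_photon = E_9 - E_1 = |-0.167972 - (-13.605700)|
E_photon = 13.438 eV

This energy is carried away by the emitted photon.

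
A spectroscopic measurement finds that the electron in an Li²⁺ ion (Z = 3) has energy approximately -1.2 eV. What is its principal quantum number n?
n = 10

The exact energy levels follow E_n = -13.6057 Z² / n² eV with Z = 3.

The measured value (-1.2 eV) is reported to only 2 significant figures, so we must test candidate n values and see which one matches to that precision.

Candidate energies:
  n = 8:  E = -13.6057 × 3² / 8² = -1.91330 eV
  n = 9:  E = -13.6057 × 3² / 9² = -1.51174 eV
  n = 10:  E = -13.6057 × 3² / 10² = -1.22451 eV  ← matches
  n = 11:  E = -13.6057 × 3² / 11² = -1.01199 eV
  n = 12:  E = -13.6057 × 3² / 12² = -0.85036 eV

Checking against the measurement of -1.2 eV (2 sig figs), only n = 10 agrees:
E_10 = -1.22451 eV, which rounds to -1.2 eV ✓

Therefore n = 10.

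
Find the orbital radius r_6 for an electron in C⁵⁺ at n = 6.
0.3175 nm (or 3.1751 Å)

The Bohr radius formula is:
r_n = n² a₀ / Z

where a₀ = 0.0529177 nm is the Bohr radius.

For C⁵⁺ (Z = 6) at n = 6:
r_6 = 6² × 0.0529177 nm / 6
r_6 = 36 × 0.0529177 nm / 6
r_6 = 1.90504 nm / 6
r_6 = 0.3175 nm

The electron orbits at approximately 0.3175 nm from the nucleus.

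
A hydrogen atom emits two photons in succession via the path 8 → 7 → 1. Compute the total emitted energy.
13.39 eV

The energy levels of hydrogen are E_n = -13.6057 / n² eV.

First transition (8 → 7):
ΔE₁ = |E_7 - E_8|
ΔE₁ = |-0.27766735 - (-0.21258906)| = 0.06508 eV

Second transition (7 → 1):
ΔE₂ = |E_1 - E_7|
ΔE₂ = |-13.60570000 - (-0.27766735)| = 13.32803 eV

Total energy released:
E_total = ΔE₁ + ΔE₂ = 0.06508 + 13.32803 = 13.39 eV

Note: This equals the direct transition 8 → 1: 13.39 eV ✓
Energy is conserved regardless of the path taken.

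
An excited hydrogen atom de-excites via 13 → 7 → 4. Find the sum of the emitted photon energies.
0.76985 eV

The energy levels of hydrogen are E_n = -13.6057 / n² eV.

First transition (13 → 7):
ΔE₁ = |E_7 - E_13|
ΔE₁ = |-0.27766734694 - (-0.08050710059)| = 0.19716025 eV

Second transition (7 → 4):
ΔE₂ = |E_4 - E_7|
ΔE₂ = |-0.85035625000 - (-0.27766734694)| = 0.57268890 eV

Total energy released:
E_total = ΔE₁ + ΔE₂ = 0.19716025 + 0.57268890 = 0.76985 eV

Note: This equals the direct transition 13 → 4: 0.76985 eV ✓
Energy is conserved regardless of the path taken.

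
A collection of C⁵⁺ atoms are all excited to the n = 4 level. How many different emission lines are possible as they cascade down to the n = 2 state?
3

The electron can occupy levels n = 2, 3, ..., 4 during de-excitation — that is m = 4 - 2 + 1 = 3 distinct levels.

The number of distinct spectral lines equals the number of ways to choose 2 of these m levels (each pair gives one possible emission transition):

Number of lines = m(m-1)/2 = 3×2/2 = 3

These correspond to all possible transitions between the 3 levels:
4 → 3, 4 → 2, 3 → 2

Each transition produces a photon with a unique energy (and thus wavelength). This count does not depend on Z.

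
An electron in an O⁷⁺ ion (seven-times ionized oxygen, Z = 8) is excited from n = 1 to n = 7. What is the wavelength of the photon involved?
1.45352 nm

First, find the transition energy using E_n = -13.6057 Z² / n² eV:
E_1 = -13.6057 × 8² / 1² = -870.7648000 eV
E_7 = -13.6057 × 8² / 7² = -17.7707102 eV

Photon energy: |ΔE| = |E_7 - E_1| = 852.9940898 eV

Convert to wavelength using E = hc/λ with hc = 1239.84 eV·nm:
λ = hc/E = 1239.84 eV·nm / 852.9940898 eV
λ = 1.45352 nm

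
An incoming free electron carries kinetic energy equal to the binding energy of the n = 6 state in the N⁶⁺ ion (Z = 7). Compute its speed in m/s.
2.55231e+06 m/s (or 0.8514% of c)

The binding energy at n = 6 for N⁶⁺ is:
E_6 = -13.6057 × 7²/6² = -18.5188694 eV
|E_6| = 18.5188694 eV

Convert to Joules:
KE = 18.5188694 eV × (1.602177 × 10⁻¹⁹ J/eV) = 2.9670507e-18 J

Using KE = ½mv²:
v = √(2·KE/m_e)
v = √(2 × 2.9670507e-18 J / 9.10938 × 10⁻³¹ kg)
v = 2.55231e+06 m/s

This is approximately 0.8514% the speed of light.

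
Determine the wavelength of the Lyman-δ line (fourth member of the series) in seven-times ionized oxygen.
1.48318 nm

The lines of a series are numbered from the longest wavelength (smallest ΔE) outward; the fourth line is the transition from n = n_f + 4 to n_f.
The Lyman series has all transitions ending at n_f = 1.

For O⁷⁺ (Z = 8), the fourth line (δ-line) is the jump from n = 5 to n = 1:
E_5 = -13.6057 × 8² / 5² = -34.8305920 eV
E_1 = -13.6057 × 8² / 1² = -870.7648000 eV
ΔE = E_5 - E_1 = 835.9342080 eV

λ = hc/E = 1239.84 eV·nm / 835.9342080 eV
λ = 1.48318 nm

This is the δ-line of the Lyman series in O⁷⁺.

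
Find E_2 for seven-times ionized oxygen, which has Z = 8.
-217.69120 eV

For hydrogen-like ions, the energy levels scale with Z²:
E_n = -13.6057 Z² / n² eV

For O⁷⁺ (Z = 8) at n = 2:
E_2 = -13.6057 × 8² / 2²
E_2 = -13.6057 × 64 / 4
E_2 = -870.7648 / 4
E_2 = -217.69120 eV

The energy is 64 times more negative than hydrogen at the same n due to the stronger nuclear charge.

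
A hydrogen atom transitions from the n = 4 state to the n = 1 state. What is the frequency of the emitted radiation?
3.084e+15 Hz

First, find the transition energy:
E_4 = -13.6057 / 4² = -0.8503563 eV
E_1 = -13.6057 / 1² = -13.6057000 eV
|ΔE| = |E_1 - E_4| = 12.7553437 eV

Convert to Joules: E = 12.7553437 eV × (1.602177 × 10⁻¹⁹ J/eV) = 2.04363e-18 J

Using E = hf:
f = E/h = 2.04363e-18 J / (6.62607 × 10⁻³⁴ J·s)
f = 3.084e+15 Hz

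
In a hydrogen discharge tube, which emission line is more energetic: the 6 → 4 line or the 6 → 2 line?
6 → 2

Calculate the energy for each transition:

Transition 6 → 4:
ΔE₁ = |E_4 - E_6| = |-13.6057/4² - (-13.6057/6²)|
ΔE₁ = |-0.85035625 - (-0.37793611)| = 0.47242 eV

Transition 6 → 2:
ΔE₂ = |E_2 - E_6| = |-13.6057/2² - (-13.6057/6²)|
ΔE₂ = |-3.40142500 - (-0.37793611)| = 3.02349 eV

Since 3.02349 eV > 0.47242 eV, the transition 6 → 2 emits the more energetic photon.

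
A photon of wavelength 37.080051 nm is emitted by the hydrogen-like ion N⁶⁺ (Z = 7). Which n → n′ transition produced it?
n = 9 → n = 4

First, find the photon energy from the wavelength (hc = 1239.84 eV·nm):
E = hc/λ = 1239.84 eV·nm / 37.080051 nm = 33.436847 eV

The energy levels of N⁶⁺ satisfy E_n = -13.6057 × 7² / n² eV, so an emission n_i → n_f releases
ΔE = 13.6057 × 7² × (1/n_f² − 1/n_i²) eV.

Setting ΔE equal to the photon energy:
1/n_f² − 1/n_i² = 33.436847 / (13.6057 × 7²) = 0.050154320

Since 1/n_i² must be positive, we need 1/n_f² > 0.050154320, i.e. n_f ≤ 4. For each allowed n_f, solve n_i = (1/n_f² − 0.050154320)^(−1/2) and check whether it is a whole number:
  n_f = 1: 1/n_i² = 1.000000000 − 0.050154320 = 0.949845680 → n_i = 1.026  (not an integer) ✗
  n_f = 2: 1/n_i² = 0.250000000 − 0.050154320 = 0.199845680 → n_i = 2.237  (not an integer) ✗
  n_f = 3: 1/n_i² = 0.111111111 − 0.050154320 = 0.060956791 → n_i = 4.050  (not an integer) ✗
  n_f = 4: 1/n_i² = 0.062500000 − 0.050154320 = 0.012345680 → n_i = 9.000  → integer, n_i = 9 ✓

Only n_f = 4 gives an integer upper level, n_i = 9.

The transition is from n = 9 to n = 4 (emission).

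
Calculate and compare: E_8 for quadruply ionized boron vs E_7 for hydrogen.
B⁴⁺ at n = 8 (E = -5.31 eV)

Using E_n = -13.6057 Z² / n² eV:

B⁴⁺ (Z = 5) at n = 8:
E = -13.6057 × 5² / 8² = -13.6057 × 25 / 64 = -5.31473 eV

H (Z = 1) at n = 7:
E = -13.6057 × 1² / 7² = -13.6057 × 1 / 49 = -0.27767 eV

Since -5.31473 eV < -0.27767 eV,
B⁴⁺ at n = 8 is more tightly bound (requires more energy to ionize).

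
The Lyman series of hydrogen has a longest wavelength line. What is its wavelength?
121.50202 nm

The longest wavelength corresponds to the smallest energy transition in the series.
The Lyman series has all transitions ending at n_f = 1.

For H, the first line (α-line) is the jump from n = 2 to n = 1:
E_2 = -13.6057 / 2² = -3.40142500 eV
E_1 = -13.6057 / 1² = -13.60570000 eV
ΔE = E_2 - E_1 = 10.20427500 eV

λ = hc/E = 1239.84 eV·nm / 10.20427500 eV
λ = 121.50202 nm

This is the α-line of the Lyman series in H.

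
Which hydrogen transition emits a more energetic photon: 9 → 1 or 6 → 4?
9 → 1

Calculate the energy for each transition:

Transition 9 → 1:
ΔE₁ = |E_1 - E_9| = |-13.6057/1² - (-13.6057/9²)|
ΔE₁ = |-13.605700000000 - (-0.167971604938)| = 13.437728395 eV

Transition 6 → 4:
ΔE₂ = |E_4 - E_6| = |-13.6057/4² - (-13.6057/6²)|
ΔE₂ = |-0.850356250000 - (-0.377936111111)| = 0.472420139 eV

Since 13.437728395 eV > 0.472420139 eV, the transition 9 → 1 emits the more energetic photon.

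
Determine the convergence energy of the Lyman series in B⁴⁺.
340.1425 eV

The series limit corresponds to the transition from n = ∞ to n = 1.
This is the highest energy (shortest wavelength) transition in the Lyman series.

E_∞ = 0 eV
E_1 = -13.6057 × 5² / 1² = -340.1425 eV

Energy at series limit:
ΔE = E_∞ - E_1 = 0 - (-340.1425) = 340.1425 eV

This energy equals the ionization energy from the n = 1 state of B⁴⁺.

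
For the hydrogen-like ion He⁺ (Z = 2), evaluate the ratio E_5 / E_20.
16.0000

Using E_n = -13.6057 Z² / n² eV with Z = 2:

E_5 = -13.6057 × 2² / 5² = -54.4228 / 25 = -2.1769120000 eV
E_20 = -13.6057 × 2² / 20² = -54.4228 / 400 = -0.1360570000 eV

The ratio is:
E_5/E_20 = (-2.1769120000) / (-0.1360570000)
E_5/E_20 = (-54.4228/25) / (-54.4228/400)
E_5/E_20 = 400/25
E_5/E_20 = 16.0000
(Note: the Z² factors cancel in the ratio.)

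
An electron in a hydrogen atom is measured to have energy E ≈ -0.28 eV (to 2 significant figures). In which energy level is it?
n = 7

The exact energy levels follow E_n = -13.6057 eV / n².

The measured value (-0.28 eV) is reported to only 2 significant figures, so we must test candidate n values and see which one matches to that precision.

Candidate energies:
  n = 5:  E = -13.6057/5² = -0.54423 eV
  n = 6:  E = -13.6057/6² = -0.37794 eV
  n = 7:  E = -13.6057/7² = -0.27767 eV  ← matches
  n = 8:  E = -13.6057/8² = -0.21259 eV
  n = 9:  E = -13.6057/9² = -0.16797 eV

Checking against the measurement of -0.28 eV (2 sig figs), only n = 7 agrees:
E_7 = -0.27767 eV, which rounds to -0.28 eV ✓

Therefore n = 7.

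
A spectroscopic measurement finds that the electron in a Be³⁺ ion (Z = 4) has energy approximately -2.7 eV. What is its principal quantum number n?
n = 9

The exact energy levels follow E_n = -13.6057 Z² / n² eV with Z = 4.

The measured value (-2.7 eV) is reported to only 2 significant figures, so we must test candidate n values and see which one matches to that precision.

Candidate energies:
  n = 7:  E = -13.6057 × 4² / 7² = -4.44268 eV
  n = 8:  E = -13.6057 × 4² / 8² = -3.40143 eV
  n = 9:  E = -13.6057 × 4² / 9² = -2.68755 eV  ← matches
  n = 10:  E = -13.6057 × 4² / 10² = -2.17691 eV
  n = 11:  E = -13.6057 × 4² / 11² = -1.79910 eV

Checking against the measurement of -2.7 eV (2 sig figs), only n = 9 agrees:
E_9 = -2.68755 eV, which rounds to -2.7 eV ✓

Therefore n = 9.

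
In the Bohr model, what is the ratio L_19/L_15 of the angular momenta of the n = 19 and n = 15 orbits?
1.27

In the Bohr model, L_n = nℏ, so the ratio is purely the ratio of quantum numbers:

L_19/L_15 = 19ℏ / 15ℏ = 19/15 = 1.27

The angular momentum scales linearly with n.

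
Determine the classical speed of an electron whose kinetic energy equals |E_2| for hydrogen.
1.09e+06 m/s (or 0.36487% of c)

The binding energy at n = 2 for hydrogen is:
E_2 = -13.6057/2² = -3.4014250 eV
|E_2| = 3.4014250 eV

Convert to Joules:
KE = 3.4014250 eV × (1.602177 × 10⁻¹⁹ J/eV) = 5.4497e-19 J

Using KE = ½mv²:
v = √(2·KE/m_e)
v = √(2 × 5.4497e-19 J / 9.10938 × 10⁻³¹ kg)
v = 1.09e+06 m/s

This is approximately 0.36487% the speed of light.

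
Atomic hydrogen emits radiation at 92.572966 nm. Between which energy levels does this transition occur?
n = 8 → n = 1

First, find the photon energy from the wavelength (hc = 1239.84 eV·nm):
E = hc/λ = 1239.84 eV·nm / 92.572966 nm = 13.393111 eV

The energy levels of hydrogen satisfy E_n = -13.6057 / n² eV, so an emission n_i → n_f releases
ΔE = 13.6057 × (1/n_f² − 1/n_i²) eV.

Setting ΔE equal to the photon energy:
1/n_f² − 1/n_i² = 13.393111 / 13.6057 = 0.98437500

Since 1/n_i² must be positive, we need 1/n_f² > 0.98437500, i.e. n_f ≤ 1. For each allowed n_f, solve n_i = (1/n_f² − 0.98437500)^(−1/2) and check whether it is a whole number:
  n_f = 1: 1/n_i² = 1.00000000 − 0.98437500 = 0.01562500 → n_i = 8.000  → integer, n_i = 8 ✓

Only n_f = 1 gives an integer upper level, n_i = 8.

The transition is from n = 8 to n = 1 (emission).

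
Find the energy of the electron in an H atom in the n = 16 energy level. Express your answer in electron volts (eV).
-0.0531 eV

The energy levels of a hydrogen-like atom are given by:
E_n = -13.6057 eV / n²

For n = 16:
E_16 = -13.6057 eV / 16²
E_16 = -13.6057 eV / 256
E_16 = -0.0531 eV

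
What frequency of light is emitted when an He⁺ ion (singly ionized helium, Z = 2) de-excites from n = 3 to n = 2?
1.82769e+15 Hz

First, find the transition energy:
E_3 = -13.6057 × 2² / 3² = -6.04697778 eV
E_2 = -13.6057 × 2² / 2² = -13.60570000 eV
|ΔE| = |E_2 - E_3| = 7.55872222 eV

Convert to Joules: E = 7.55872222 eV × (1.602177 × 10⁻¹⁹ J/eV) = 1.2110411e-18 J

Using E = hf:
f = E/h = 1.2110411e-18 J / (6.62607 × 10⁻³⁴ J·s)
f = 1.82769e+15 Hz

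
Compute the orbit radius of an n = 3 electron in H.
0.476260 nm (or 4.762595 Å)

The Bohr radius formula is:
r_n = n² a₀ / Z

where a₀ = 0.052917721 nm is the Bohr radius.

For H (Z = 1) at n = 3:
r_3 = 3² × 0.052917721 nm / 1
r_3 = 9 × 0.052917721 nm / 1
r_3 = 0.4762595 nm / 1
r_3 = 0.476260 nm

The electron orbits at approximately 0.476260 nm from the nucleus.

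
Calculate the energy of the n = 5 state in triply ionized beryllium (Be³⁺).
-8.7076 eV

For hydrogen-like ions, the energy levels scale with Z²:
E_n = -13.6057 Z² / n² eV

For Be³⁺ (Z = 4) at n = 5:
E_5 = -13.6057 × 4² / 5²
E_5 = -13.6057 × 16 / 25
E_5 = -217.6912 / 25
E_5 = -8.7076 eV

The energy is 16 times more negative than hydrogen at the same n due to the stronger nuclear charge.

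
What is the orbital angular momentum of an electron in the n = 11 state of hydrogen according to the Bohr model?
1.160e-33 J·s (or 11ℏ)

In the Bohr model, angular momentum is quantized:
L = nℏ

where ℏ = h/(2π) = 1.05457e-34 J·s

For n = 11:
L = 11 × 1.05457e-34 J·s
L = 1.160e-33 J·s

This can also be written as L = 11ℏ.
The angular momentum is an integer multiple of the reduced Planck constant.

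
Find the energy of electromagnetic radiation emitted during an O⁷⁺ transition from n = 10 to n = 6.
15.480263 eV

The energy levels are E_n = -13.6057 Z² eV / n².

Energy at n = 10: E_10 = -13.6057 × 8² / 10² = -8.707648000 eV
Energy at n = 6: E_6 = -13.6057 × 8² / 6² = -24.187911111 eV

For emission (electron falling to lower state), the photon energy is:
E_photon = E_10 - E_6 = |-8.707648000 - (-24.187911111)|
E_photon = 15.480263 eV

This energy is carried away by the emitted photon.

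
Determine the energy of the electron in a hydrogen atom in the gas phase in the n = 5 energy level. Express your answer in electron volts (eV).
-0.544 eV

The energy levels of a hydrogen-like atom are given by:
E_n = -13.6057 eV / n²

For n = 5:
E_5 = -13.6057 eV / 5²
E_5 = -13.6057 eV / 25
E_5 = -0.544 eV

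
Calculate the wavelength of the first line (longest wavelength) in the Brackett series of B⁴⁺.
162.00 nm

The longest wavelength corresponds to the smallest energy transition in the series.
The Brackett series has all transitions ending at n_f = 4.

For B⁴⁺ (Z = 5), the first line (α-line) is the jump from n = 5 to n = 4:
E_5 = -13.6057 × 5² / 5² = -13.605700 eV
E_4 = -13.6057 × 5² / 4² = -21.258906 eV
ΔE = E_5 - E_4 = 7.653206 eV

λ = hc/E = 1239.84 eV·nm / 7.653206 eV
λ = 162.00 nm

This is the α-line of the Brackett series in B⁴⁺.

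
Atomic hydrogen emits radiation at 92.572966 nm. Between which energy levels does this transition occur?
n = 8 → n = 1

First, find the photon energy from the wavelength (hc = 1239.84 eV·nm):
E = hc/λ = 1239.84 eV·nm / 92.572966 nm = 13.393111 eV

The energy levels of hydrogen satisfy E_n = -13.6057 / n² eV, so an emission n_i → n_f releases
ΔE = 13.6057 × (1/n_f² − 1/n_i²) eV.

Setting ΔE equal to the photon energy:
1/n_f² − 1/n_i² = 13.393111 / 13.6057 = 0.98437500

Since 1/n_i² must be positive, we need 1/n_f² > 0.98437500, i.e. n_f ≤ 1. For each allowed n_f, solve n_i = (1/n_f² − 0.98437500)^(−1/2) and check whether it is a whole number:
  n_f = 1: 1/n_i² = 1.00000000 − 0.98437500 = 0.01562500 → n_i = 8.000  → integer, n_i = 8 ✓

Only n_f = 1 gives an integer upper level, n_i = 8.

The transition is from n = 8 to n = 1 (emission).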